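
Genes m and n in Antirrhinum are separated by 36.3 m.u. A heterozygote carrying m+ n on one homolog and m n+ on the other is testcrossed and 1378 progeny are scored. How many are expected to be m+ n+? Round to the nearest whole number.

A map distance of 36.3 m.u. corresponds to a recombination frequency of 0.363.
The F1 is m+ n / m n+, so m+ n+ is a recombinant gamete class with expected frequency r/2 = 0.363/2 = 0.1815.
Expected number = 0.1815 × 1378 = 250.11 ≈ 250.

250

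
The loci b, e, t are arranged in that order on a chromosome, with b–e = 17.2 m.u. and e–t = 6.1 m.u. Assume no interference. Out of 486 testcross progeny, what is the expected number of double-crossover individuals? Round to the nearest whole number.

5

Map distances give recombination frequencies of 0.172 and 0.061 for the two intervals.
With no interference, expected double-crossover frequency = 0.172 × 0.061 = 0.01049.
Expected number = 0.01049 × 486 = 5.10 ≈ 5.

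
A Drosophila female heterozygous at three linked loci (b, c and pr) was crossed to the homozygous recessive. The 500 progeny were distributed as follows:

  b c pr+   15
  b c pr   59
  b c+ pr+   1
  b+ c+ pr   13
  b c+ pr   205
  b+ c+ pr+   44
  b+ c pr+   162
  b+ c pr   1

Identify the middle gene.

The two most frequent reciprocal classes, b c+ pr and b+ c pr+, are the parental types, so the F1 was b c+ pr / b+ c pr+.
The two rarest classes, b c+ pr+ and b+ c pr, are the double crossovers. Comparing them with the parentals, only the pr allele has switched, so pr is the middle locus and the order is b – pr – c.

pr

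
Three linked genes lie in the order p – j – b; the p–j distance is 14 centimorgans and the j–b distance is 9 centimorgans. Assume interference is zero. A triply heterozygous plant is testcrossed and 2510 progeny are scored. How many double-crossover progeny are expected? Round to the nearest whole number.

Map distances give recombination frequencies of 0.140 and 0.090 for the two intervals.
With no interference, expected double-crossover frequency = 0.140 × 0.090 = 0.01260.
Expected number = 0.01260 × 2510 = 31.63 ≈ 32.

32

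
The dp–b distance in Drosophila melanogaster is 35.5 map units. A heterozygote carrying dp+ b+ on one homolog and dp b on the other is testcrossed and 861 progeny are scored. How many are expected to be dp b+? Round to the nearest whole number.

A map distance of 35.5 map units corresponds to a recombination frequency of 0.355.
The F1 is dp+ b+ / dp b, so dp b+ is a recombinant gamete class with expected frequency r/2 = 0.355/2 = 0.1775.
Expected number = 0.1775 × 861 = 152.83 ≈ 153.

153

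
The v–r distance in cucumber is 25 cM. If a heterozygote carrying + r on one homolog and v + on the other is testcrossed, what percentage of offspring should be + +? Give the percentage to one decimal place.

A map distance of 25 cM corresponds to a recombination frequency of 0.250.
The F1 is + r / v +, so + + is a recombinant gamete class with expected frequency r/2 = 0.250/2 = 0.1250.
That is 0.1250 = 12.5% of the progeny.

12.5%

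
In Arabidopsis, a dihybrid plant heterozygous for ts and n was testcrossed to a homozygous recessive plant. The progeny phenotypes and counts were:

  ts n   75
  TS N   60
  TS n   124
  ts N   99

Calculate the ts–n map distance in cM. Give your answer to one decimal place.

The two most frequent classes, TS n (124) and ts N (99), are the parental types, so the F1 was TS n / ts N.
The recombinant classes are TS N and ts n: 60 + 75 = 135.
Recombination frequency = 135/358 = 0.3771 ≈ 37.7%, i.e. 37.7 cM.

37.7 cM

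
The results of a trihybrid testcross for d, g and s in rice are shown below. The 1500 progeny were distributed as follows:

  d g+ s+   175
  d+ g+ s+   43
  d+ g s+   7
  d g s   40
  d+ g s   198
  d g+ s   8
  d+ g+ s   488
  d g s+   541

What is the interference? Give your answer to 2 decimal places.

0.41

The two most frequent reciprocal classes, d+ g+ s and d g s+, are the parental types, so the F1 was d+ g+ s / d g s+.
The two rarest classes, d g+ s and d+ g s+, are the double crossovers. Comparing them with the parentals, only the d allele has switched, so d is the middle locus and the order is s – d – g.
s–d: (83 + 15)/1500 = 0.0653; d–g: (373 + 15)/1500 = 0.2587.
Expected DCO frequency = 0.0653 × 0.2587 ≈ 0.01689; observed = 15/1500 ≈ 0.01000.
Coefficient of coincidence = 0.01000/0.01689 ≈ 0.59; interference = 1 − 0.59 = 0.41.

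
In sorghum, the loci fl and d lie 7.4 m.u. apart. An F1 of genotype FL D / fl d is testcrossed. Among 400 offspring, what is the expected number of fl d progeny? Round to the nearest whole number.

185

A map distance of 7.4 m.u. corresponds to a recombination frequency of 0.074.
The F1 is FL D / fl d, so fl d is a parental gamete class with expected frequency (1 − r)/2 = 0.926/2 = 0.4630.
Expected number = 0.4630 × 400 = 185.20 ≈ 185.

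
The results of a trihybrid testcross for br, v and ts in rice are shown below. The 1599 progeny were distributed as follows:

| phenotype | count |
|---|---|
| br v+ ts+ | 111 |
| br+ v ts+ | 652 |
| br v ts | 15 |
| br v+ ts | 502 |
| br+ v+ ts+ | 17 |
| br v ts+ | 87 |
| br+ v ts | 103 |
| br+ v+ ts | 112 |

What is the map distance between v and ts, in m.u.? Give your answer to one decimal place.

15.4 m.u.

The two most frequent reciprocal classes, br+ v ts+ and br v+ ts, are the parental types, so the F1 was br+ v ts+ / br v+ ts.
The two rarest classes, br+ v+ ts+ and br v ts, are the double crossovers. Comparing them with the parentals, only the v allele has switched, so v is the middle locus and the order is br – v – ts.
Crossovers in the v–ts interval produce the single-crossover classes br+ v ts and br v+ ts+ (103 + 111 = 214) plus the double crossovers (32).
RF(v–ts) = (214 + 32) / 1599 = 246/1599 = 0.1538 → 15.4 m.u.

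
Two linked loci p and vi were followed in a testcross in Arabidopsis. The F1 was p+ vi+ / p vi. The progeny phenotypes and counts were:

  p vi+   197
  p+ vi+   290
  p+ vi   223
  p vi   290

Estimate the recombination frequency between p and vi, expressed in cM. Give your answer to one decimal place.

42.0 cM

The recombinant classes are p+ vi and p vi+: 223 + 197 = 420.
Recombination frequency = 420/1000 = 0.4200 ≈ 42.0%, i.e. 42.0 cM.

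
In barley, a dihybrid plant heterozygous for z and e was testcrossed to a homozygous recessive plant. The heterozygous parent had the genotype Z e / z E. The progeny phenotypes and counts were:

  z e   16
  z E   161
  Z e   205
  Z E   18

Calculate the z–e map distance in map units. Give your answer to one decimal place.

8.5 map units

The recombinant classes are Z E and z e: 18 + 16 = 34.
Recombination frequency = 34/400 = 0.0850 ≈ 8.5%, i.e. 8.5 map units.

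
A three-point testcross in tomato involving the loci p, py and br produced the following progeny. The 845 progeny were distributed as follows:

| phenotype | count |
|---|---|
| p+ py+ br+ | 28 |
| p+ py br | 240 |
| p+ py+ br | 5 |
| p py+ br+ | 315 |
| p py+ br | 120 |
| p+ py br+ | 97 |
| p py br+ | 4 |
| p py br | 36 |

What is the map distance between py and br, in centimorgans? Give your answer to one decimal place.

26.7 centimorgans

The two most frequent reciprocal classes, p+ py br and p py+ br+, are the parental types, so the F1 was p+ py br / p py+ br+.
The two rarest classes, p+ py+ br and p py br+, are the double crossovers. Comparing them with the parentals, only the py allele has switched, so py is the middle locus and the order is p – py – br.
Crossovers in the py–br interval produce the single-crossover classes p+ py br+ and p py+ br (97 + 120 = 217) plus the double crossovers (9).
RF(py–br) = (217 + 9) / 845 = 226/845 = 0.2675 → 26.7 centimorgans.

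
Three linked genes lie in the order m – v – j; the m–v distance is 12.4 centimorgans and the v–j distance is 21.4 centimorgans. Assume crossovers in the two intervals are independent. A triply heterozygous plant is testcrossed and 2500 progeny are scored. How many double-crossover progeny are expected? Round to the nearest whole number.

66

Map distances give recombination frequencies of 0.124 and 0.214 for the two intervals.
With no interference, expected double-crossover frequency = 0.124 × 0.214 = 0.02654.
Expected number = 0.02654 × 2500 = 66.34 ≈ 66.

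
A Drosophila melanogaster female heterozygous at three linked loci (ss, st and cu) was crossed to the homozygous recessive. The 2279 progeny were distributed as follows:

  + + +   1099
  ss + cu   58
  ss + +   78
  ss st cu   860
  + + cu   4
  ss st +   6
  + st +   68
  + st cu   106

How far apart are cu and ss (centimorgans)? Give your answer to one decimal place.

The two most frequent reciprocal classes, ss st cu and + + +, are the parental types, so the F1 was ss st cu / + + +.
The two rarest classes, ss st + and + + cu, are the double crossovers. Comparing them with the parentals, only the cu allele has switched, so cu is the middle locus and the order is st – cu – ss.
Crossovers in the cu–ss interval produce the single-crossover classes + st cu and ss + + (106 + 78 = 184) plus the double crossovers (10).
RF(cu–ss) = (184 + 10) / 2279 = 194/2279 = 0.0851 → 8.5 centimorgans.

8.5 centimorgans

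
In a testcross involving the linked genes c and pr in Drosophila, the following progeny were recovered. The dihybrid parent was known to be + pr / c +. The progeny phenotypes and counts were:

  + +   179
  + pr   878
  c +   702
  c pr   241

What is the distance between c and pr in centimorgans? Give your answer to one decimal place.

The recombinant classes are + + and c pr: 179 + 241 = 420.
Recombination frequency = 420/2000 = 0.2100 ≈ 21.0%, i.e. 21.0 centimorgans.

21.0 centimorgans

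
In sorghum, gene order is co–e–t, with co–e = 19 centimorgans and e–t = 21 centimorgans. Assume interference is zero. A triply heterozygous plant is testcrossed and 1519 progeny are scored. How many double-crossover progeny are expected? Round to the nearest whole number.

61

Map distances give recombination frequencies of 0.190 and 0.210 for the two intervals.
With no interference, expected double-crossover frequency = 0.190 × 0.210 = 0.03990.
Expected number = 0.03990 × 1519 = 60.61 ≈ 61.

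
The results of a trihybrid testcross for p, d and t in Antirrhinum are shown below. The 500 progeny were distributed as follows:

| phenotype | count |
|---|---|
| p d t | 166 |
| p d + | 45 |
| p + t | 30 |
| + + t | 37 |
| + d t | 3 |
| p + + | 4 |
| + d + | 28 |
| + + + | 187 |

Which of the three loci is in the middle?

p

The two most frequent reciprocal classes, + + + and p d t, are the parental types, so the F1 was + + + / p d t.
The two rarest classes, p + + and + d t, are the double crossovers. Comparing them with the parentals, only the p allele has switched, so p is the middle locus and the order is t – p – d.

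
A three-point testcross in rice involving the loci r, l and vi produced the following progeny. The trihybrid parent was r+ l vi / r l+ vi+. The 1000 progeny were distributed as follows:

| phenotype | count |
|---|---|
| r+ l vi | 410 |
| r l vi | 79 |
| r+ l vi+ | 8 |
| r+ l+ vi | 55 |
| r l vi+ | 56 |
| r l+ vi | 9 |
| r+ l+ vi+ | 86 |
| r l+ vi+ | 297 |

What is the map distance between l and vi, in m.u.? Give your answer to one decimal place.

The two rarest classes, r+ l vi+ and r l+ vi, are the double crossovers. Comparing them with the parentals, only the vi allele has switched, so vi is the middle locus and the order is l – vi – r.
Crossovers in the l–vi interval produce the single-crossover classes r+ l+ vi and r l vi+ (55 + 56 = 111) plus the double crossovers (17).
RF(l–vi) = (111 + 17) / 1000 = 128/1000 = 0.1280 → 12.8 m.u.

12.8 m.u.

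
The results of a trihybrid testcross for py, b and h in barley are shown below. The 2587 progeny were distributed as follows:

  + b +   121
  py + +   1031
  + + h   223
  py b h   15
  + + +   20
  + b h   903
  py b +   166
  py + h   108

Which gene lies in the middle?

The two most frequent reciprocal classes, py + + and + b h, are the parental types, so the F1 was py + + / + b h.
The two rarest classes, + + + and py b h, are the double crossovers. Comparing them with the parentals, only the py allele has switched, so py is the middle locus and the order is b – py – h.

py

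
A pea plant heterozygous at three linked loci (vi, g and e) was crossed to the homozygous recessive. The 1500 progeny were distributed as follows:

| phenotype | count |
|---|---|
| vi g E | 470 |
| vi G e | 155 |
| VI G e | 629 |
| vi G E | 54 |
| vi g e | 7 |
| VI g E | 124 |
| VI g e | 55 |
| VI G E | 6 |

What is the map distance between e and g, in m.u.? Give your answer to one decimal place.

8.1 m.u.

The two most frequent reciprocal classes, vi g E and VI G e, are the parental types, so the F1 was vi g E / VI G e.
The two rarest classes, vi g e and VI G E, are the double crossovers. Comparing them with the parentals, only the e allele has switched, so e is the middle locus and the order is g – e – vi.
Crossovers in the g–e interval produce the single-crossover classes vi G E and VI g e (54 + 55 = 109) plus the double crossovers (13).
RF(g–e) = (109 + 13) / 1500 = 122/1500 = 0.0813 → 8.1 m.u.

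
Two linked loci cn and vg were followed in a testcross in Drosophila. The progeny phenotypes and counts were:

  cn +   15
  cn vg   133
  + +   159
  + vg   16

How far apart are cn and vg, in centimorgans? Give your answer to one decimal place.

The two most frequent classes, + + (159) and cn vg (133), are the parental types, so the F1 was + + / cn vg.
The recombinant classes are + vg and cn +: 16 + 15 = 31.
Recombination frequency = 31/323 = 0.0960 ≈ 9.6%, i.e. 9.6 centimorgans.

9.6 centimorgans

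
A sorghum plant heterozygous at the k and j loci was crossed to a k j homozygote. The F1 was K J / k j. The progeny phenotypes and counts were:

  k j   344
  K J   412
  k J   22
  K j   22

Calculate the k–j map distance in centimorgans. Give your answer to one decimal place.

The recombinant classes are K j and k J: 22 + 22 = 44.
Recombination frequency = 44/800 = 0.0550 ≈ 5.5%, i.e. 5.5 centimorgans.

5.5 centimorgans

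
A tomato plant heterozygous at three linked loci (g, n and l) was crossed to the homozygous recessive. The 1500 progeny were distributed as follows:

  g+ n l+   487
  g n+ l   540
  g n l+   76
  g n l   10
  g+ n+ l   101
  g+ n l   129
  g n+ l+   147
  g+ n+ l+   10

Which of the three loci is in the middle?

The two most frequent reciprocal classes, g n+ l and g+ n l+, are the parental types, so the F1 was g n+ l / g+ n l+.
The two rarest classes, g n l and g+ n+ l+, are the double crossovers. Comparing them with the parentals, only the n allele has switched, so n is the middle locus and the order is g – n – l.

n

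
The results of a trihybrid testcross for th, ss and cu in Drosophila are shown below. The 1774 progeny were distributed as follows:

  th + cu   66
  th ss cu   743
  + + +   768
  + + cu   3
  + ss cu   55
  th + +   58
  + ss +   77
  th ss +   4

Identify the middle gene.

The two most frequent reciprocal classes, + + + and th ss cu, are the parental types, so the F1 was + + + / th ss cu.
The two rarest classes, + + cu and th ss +, are the double crossovers. Comparing them with the parentals, only the cu allele has switched, so cu is the middle locus and the order is ss – cu – th.

cu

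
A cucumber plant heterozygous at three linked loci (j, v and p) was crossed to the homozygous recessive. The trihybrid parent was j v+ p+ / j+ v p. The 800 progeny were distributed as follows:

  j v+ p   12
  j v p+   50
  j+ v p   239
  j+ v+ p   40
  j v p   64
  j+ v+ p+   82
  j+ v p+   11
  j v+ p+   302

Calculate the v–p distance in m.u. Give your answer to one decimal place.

14.1 m.u.

The two rarest classes, j v+ p and j+ v p+, are the double crossovers. Comparing them with the parentals, only the p allele has switched, so p is the middle locus and the order is j – p – v.
Crossovers in the p–v interval produce the single-crossover classes j v p+ and j+ v+ p (50 + 40 = 90) plus the double crossovers (23).
RF(p–v) = (90 + 23) / 800 = 113/800 = 0.1412 → 14.1 m.u.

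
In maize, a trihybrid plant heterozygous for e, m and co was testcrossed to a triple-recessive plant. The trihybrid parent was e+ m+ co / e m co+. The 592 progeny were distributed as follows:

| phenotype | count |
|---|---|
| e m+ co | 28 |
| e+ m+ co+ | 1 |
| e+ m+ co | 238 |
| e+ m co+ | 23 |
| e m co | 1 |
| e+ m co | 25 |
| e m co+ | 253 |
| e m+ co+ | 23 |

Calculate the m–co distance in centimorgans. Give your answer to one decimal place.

The two rarest classes, e+ m+ co+ and e m co, are the double crossovers. Comparing them with the parentals, only the co allele has switched, so co is the middle locus and the order is e – co – m.
Crossovers in the co–m interval produce the single-crossover classes e+ m co and e m+ co+ (25 + 23 = 48) plus the double crossovers (2).
RF(co–m) = (48 + 2) / 592 = 50/592 = 0.0845 → 8.4 centimorgans.

8.4 centimorgans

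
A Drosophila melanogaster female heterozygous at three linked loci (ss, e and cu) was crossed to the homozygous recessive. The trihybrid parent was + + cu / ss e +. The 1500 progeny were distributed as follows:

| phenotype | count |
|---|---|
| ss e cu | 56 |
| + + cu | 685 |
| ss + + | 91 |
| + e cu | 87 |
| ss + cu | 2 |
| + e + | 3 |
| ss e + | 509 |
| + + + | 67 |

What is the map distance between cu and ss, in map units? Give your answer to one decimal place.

8.5 map units

The two rarest classes, ss + cu and + e +, are the double crossovers. Comparing them with the parentals, only the ss allele has switched, so ss is the middle locus and the order is cu – ss – e.
Crossovers in the cu–ss interval produce the single-crossover classes + + + and ss e cu (67 + 56 = 123) plus the double crossovers (5).
RF(cu–ss) = (123 + 5) / 1500 = 128/1500 = 0.0853 → 8.5 map units.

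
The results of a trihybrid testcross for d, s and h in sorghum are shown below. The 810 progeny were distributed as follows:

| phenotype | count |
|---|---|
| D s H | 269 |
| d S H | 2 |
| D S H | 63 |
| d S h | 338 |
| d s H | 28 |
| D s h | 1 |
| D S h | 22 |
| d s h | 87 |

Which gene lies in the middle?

h

The two most frequent reciprocal classes, D s H and d S h, are the parental types, so the F1 was D s H / d S h.
The two rarest classes, D s h and d S H, are the double crossovers. Comparing them with the parentals, only the h allele has switched, so h is the middle locus and the order is s – h – d.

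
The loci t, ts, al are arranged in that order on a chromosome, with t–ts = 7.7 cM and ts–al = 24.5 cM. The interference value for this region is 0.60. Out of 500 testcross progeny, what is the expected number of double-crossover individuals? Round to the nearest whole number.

Map distances give recombination frequencies of 0.077 and 0.245 for the two intervals.
With interference 0.60 (so coincidence = 0.40), expected double-crossover frequency = 0.077 × 0.245 × 0.40 = 0.00755.
Expected number = 0.00755 × 500 = 3.77 ≈ 4.

4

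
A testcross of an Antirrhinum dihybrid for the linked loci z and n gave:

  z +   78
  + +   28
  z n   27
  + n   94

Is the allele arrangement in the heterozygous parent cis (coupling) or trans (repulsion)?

trans

The two most frequent classes are + n (94) and z + (78); these are the parental (non-recombinant) types.
So the F1 carried + n on one chromosome and z + on the other — the recessive alleles are on opposite chromosomes (trans / repulsion).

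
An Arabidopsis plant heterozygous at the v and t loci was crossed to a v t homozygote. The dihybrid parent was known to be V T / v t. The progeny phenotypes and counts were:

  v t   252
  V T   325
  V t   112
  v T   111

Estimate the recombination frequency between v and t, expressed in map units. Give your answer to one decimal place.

27.9 map units

The recombinant classes are V t and v T: 112 + 111 = 223.
Recombination frequency = 223/800 = 0.2787 ≈ 27.9%, i.e. 27.9 map units.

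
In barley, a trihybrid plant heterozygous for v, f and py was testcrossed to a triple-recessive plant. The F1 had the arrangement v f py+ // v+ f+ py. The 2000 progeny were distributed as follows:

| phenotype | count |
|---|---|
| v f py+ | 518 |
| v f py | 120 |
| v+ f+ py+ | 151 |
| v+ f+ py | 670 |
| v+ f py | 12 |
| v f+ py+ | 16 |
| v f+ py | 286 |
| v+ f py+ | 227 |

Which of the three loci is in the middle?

f

The two rarest classes, v f+ py+ and v+ f py, are the double crossovers. Comparing them with the parentals, only the f allele has switched, so f is the middle locus and the order is py – f – v.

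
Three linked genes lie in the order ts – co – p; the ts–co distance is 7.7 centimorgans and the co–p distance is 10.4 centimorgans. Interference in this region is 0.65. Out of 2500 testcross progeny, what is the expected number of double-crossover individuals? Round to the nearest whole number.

7

Map distances give recombination frequencies of 0.077 and 0.104 for the two intervals.
With interference 0.65 (so coincidence = 0.35), expected double-crossover frequency = 0.077 × 0.104 × 0.35 = 0.00280.
Expected number = 0.00280 × 2500 = 7.01 ≈ 7.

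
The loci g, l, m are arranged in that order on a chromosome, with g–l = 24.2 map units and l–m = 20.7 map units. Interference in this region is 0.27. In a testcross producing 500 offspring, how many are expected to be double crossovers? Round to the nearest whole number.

Map distances give recombination frequencies of 0.242 and 0.207 for the two intervals.
With interference 0.27 (so coincidence = 0.73), expected double-crossover frequency = 0.242 × 0.207 × 0.73 = 0.03657.
Expected number = 0.03657 × 500 = 18.28 ≈ 18.

18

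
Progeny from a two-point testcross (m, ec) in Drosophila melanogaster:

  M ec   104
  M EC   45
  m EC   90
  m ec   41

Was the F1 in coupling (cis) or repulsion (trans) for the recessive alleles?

trans

The two most frequent classes are M ec (104) and m EC (90); these are the parental (non-recombinant) types.
So the F1 carried M ec on one chromosome and m EC on the other — the recessive alleles are on opposite chromosomes (trans / repulsion).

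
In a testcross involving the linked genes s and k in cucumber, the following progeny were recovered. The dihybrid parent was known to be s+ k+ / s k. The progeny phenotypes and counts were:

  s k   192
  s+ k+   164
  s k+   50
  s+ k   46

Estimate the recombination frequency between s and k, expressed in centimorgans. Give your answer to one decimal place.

The recombinant classes are s+ k and s k+: 46 + 50 = 96.
Recombination frequency = 96/452 = 0.2124 ≈ 21.2%, i.e. 21.2 centimorgans.

21.2 centimorgans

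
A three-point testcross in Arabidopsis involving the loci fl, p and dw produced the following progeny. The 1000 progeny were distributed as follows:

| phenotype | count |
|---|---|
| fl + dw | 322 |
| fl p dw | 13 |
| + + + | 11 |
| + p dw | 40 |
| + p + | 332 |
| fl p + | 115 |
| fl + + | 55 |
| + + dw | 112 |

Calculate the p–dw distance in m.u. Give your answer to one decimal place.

11.9 m.u.

The two most frequent reciprocal classes, + p + and fl + dw, are the parental types, so the F1 was + p + / fl + dw.
The two rarest classes, + + + and fl p dw, are the double crossovers. Comparing them with the parentals, only the p allele has switched, so p is the middle locus and the order is dw – p – fl.
Crossovers in the dw–p interval produce the single-crossover classes + p dw and fl + + (40 + 55 = 95) plus the double crossovers (24).
RF(dw–p) = (95 + 24) / 1000 = 119/1000 = 0.1190 → 11.9 m.u.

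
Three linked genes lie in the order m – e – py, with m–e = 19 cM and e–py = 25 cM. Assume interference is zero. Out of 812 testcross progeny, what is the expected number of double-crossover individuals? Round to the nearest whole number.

39

Map distances give recombination frequencies of 0.190 and 0.250 for the two intervals.
With no interference, expected double-crossover frequency = 0.190 × 0.250 = 0.04750.
Expected number = 0.04750 × 812 = 38.57 ≈ 39.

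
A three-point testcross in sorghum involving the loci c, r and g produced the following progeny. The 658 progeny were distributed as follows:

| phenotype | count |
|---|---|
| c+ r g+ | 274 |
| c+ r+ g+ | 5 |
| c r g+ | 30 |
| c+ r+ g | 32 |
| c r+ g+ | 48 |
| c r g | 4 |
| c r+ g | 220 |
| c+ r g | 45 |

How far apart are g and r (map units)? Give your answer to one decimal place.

The two most frequent reciprocal classes, c+ r g+ and c r+ g, are the parental types, so the F1 was c+ r g+ / c r+ g.
The two rarest classes, c+ r+ g+ and c r g, are the double crossovers. Comparing them with the parentals, only the r allele has switched, so r is the middle locus and the order is c – r – g.
Crossovers in the r–g interval produce the single-crossover classes c+ r g and c r+ g+ (45 + 48 = 93) plus the double crossovers (9).
RF(r–g) = (93 + 9) / 658 = 102/658 = 0.1550 → 15.5 map units.

15.5 map units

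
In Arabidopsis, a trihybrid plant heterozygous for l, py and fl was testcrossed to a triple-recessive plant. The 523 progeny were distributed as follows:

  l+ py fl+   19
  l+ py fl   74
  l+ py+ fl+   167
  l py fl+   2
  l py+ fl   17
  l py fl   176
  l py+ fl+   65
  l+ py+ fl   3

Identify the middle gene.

fl

The two most frequent reciprocal classes, l py fl and l+ py+ fl+, are the parental types, so the F1 was l py fl / l+ py+ fl+.
The two rarest classes, l py fl+ and l+ py+ fl, are the double crossovers. Comparing them with the parentals, only the fl allele has switched, so fl is the middle locus and the order is l – fl – py.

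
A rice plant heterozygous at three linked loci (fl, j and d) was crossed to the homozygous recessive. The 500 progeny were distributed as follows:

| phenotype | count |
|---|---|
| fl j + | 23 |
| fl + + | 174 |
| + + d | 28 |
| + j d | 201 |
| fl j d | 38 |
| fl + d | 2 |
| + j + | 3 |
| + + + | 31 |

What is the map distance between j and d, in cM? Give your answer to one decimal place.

11.2 cM

The two most frequent reciprocal classes, fl + + and + j d, are the parental types, so the F1 was fl + + / + j d.
The two rarest classes, fl + d and + j +, are the double crossovers. Comparing them with the parentals, only the d allele has switched, so d is the middle locus and the order is j – d – fl.
Crossovers in the j–d interval produce the single-crossover classes fl j + and + + d (23 + 28 = 51) plus the double crossovers (5).
RF(j–d) = (51 + 5) / 500 = 56/500 = 0.1120 → 11.2 cM.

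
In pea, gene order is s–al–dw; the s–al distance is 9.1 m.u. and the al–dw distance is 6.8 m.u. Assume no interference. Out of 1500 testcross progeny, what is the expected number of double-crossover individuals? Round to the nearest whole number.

Map distances give recombination frequencies of 0.091 and 0.068 for the two intervals.
With no interference, expected double-crossover frequency = 0.091 × 0.068 = 0.00619.
Expected number = 0.00619 × 1500 = 9.28 ≈ 9.

9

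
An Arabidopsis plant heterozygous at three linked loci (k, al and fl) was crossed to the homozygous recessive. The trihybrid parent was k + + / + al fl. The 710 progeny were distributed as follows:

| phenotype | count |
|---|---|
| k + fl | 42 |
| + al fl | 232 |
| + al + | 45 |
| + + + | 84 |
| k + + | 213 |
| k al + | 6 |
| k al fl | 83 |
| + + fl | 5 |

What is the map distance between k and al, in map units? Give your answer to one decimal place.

The two rarest classes, k al + and + + fl, are the double crossovers. Comparing them with the parentals, only the al allele has switched, so al is the middle locus and the order is k – al – fl.
Crossovers in the k–al interval produce the single-crossover classes + + + and k al fl (84 + 83 = 167) plus the double crossovers (11).
RF(k–al) = (167 + 11) / 710 = 178/710 = 0.2507 → 25.1 map units.

25.1 map units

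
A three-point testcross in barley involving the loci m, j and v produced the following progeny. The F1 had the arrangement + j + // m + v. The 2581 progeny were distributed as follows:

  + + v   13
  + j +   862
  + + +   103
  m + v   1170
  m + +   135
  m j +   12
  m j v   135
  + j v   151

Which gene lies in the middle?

The two rarest classes, m j + and + + v, are the double crossovers. Comparing them with the parentals, only the m allele has switched, so m is the middle locus and the order is j – m – v.

m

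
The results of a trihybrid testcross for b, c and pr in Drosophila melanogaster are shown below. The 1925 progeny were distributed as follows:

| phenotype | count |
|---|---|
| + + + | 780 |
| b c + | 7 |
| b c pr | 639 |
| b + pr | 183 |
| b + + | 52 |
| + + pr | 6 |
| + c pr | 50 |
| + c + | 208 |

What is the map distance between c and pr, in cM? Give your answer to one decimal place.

The two most frequent reciprocal classes, + + + and b c pr, are the parental types, so the F1 was + + + / b c pr.
The two rarest classes, + + pr and b c +, are the double crossovers. Comparing them with the parentals, only the pr allele has switched, so pr is the middle locus and the order is c – pr – b.
Crossovers in the c–pr interval produce the single-crossover classes + c + and b + pr (208 + 183 = 391) plus the double crossovers (13).
RF(c–pr) = (391 + 13) / 1925 = 404/1925 = 0.2099 → 21.0 cM.

21.0 cM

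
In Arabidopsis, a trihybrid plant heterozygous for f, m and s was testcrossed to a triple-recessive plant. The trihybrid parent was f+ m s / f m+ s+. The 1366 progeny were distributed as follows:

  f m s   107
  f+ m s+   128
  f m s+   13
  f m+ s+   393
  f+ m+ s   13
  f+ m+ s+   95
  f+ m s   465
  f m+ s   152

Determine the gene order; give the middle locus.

The two rarest classes, f+ m+ s and f m s+, are the double crossovers. Comparing them with the parentals, only the m allele has switched, so m is the middle locus and the order is f – m – s.

m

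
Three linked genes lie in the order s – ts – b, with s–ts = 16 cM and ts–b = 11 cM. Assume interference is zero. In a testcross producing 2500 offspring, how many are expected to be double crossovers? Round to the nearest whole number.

44

Map distances give recombination frequencies of 0.160 and 0.110 for the two intervals.
With no interference, expected double-crossover frequency = 0.160 × 0.110 = 0.01760.
Expected number = 0.01760 × 2500 = 44.00 ≈ 44.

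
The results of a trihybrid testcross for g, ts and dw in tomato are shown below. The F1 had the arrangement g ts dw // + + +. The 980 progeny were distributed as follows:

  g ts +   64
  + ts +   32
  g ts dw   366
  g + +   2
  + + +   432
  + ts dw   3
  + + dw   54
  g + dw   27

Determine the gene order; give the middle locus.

g

The two rarest classes, + ts dw and g + +, are the double crossovers. Comparing them with the parentals, only the g allele has switched, so g is the middle locus and the order is dw – g – ts.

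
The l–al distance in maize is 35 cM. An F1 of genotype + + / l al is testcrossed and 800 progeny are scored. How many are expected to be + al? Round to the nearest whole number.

140

A map distance of 35 cM corresponds to a recombination frequency of 0.350.
The F1 is + + / l al, so + al is a recombinant gamete class with expected frequency r/2 = 0.350/2 = 0.1750.
Expected number = 0.1750 × 800 = 140.00 ≈ 140.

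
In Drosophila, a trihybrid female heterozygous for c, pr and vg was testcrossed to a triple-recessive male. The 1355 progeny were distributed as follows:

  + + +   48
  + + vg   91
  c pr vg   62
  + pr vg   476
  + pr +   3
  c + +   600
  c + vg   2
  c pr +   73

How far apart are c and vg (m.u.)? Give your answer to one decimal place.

The two most frequent reciprocal classes, c + + and + pr vg, are the parental types, so the F1 was c + + / + pr vg.
The two rarest classes, c + vg and + pr +, are the double crossovers. Comparing them with the parentals, only the vg allele has switched, so vg is the middle locus and the order is pr – vg – c.
Crossovers in the vg–c interval produce the single-crossover classes + + + and c pr vg (48 + 62 = 110) plus the double crossovers (5).
RF(vg–c) = (110 + 5) / 1355 = 115/1355 = 0.0849 → 8.5 m.u.

8.5 m.u.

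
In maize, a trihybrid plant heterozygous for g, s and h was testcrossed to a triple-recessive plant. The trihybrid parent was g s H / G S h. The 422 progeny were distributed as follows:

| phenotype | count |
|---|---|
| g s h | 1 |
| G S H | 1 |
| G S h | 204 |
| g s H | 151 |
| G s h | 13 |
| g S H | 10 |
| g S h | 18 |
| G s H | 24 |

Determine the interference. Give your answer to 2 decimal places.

The two rarest classes, g s h and G S H, are the double crossovers. Comparing them with the parentals, only the h allele has switched, so h is the middle locus and the order is g – h – s.
g–h: (42 + 2)/422 = 0.1043; h–s: (23 + 2)/422 = 0.0592.
Expected DCO frequency = 0.1043 × 0.0592 ≈ 0.00617; observed = 2/422 ≈ 0.00474.
Coefficient of coincidence = 0.00474/0.00617 ≈ 0.77; interference = 1 − 0.77 = 0.23.

0.23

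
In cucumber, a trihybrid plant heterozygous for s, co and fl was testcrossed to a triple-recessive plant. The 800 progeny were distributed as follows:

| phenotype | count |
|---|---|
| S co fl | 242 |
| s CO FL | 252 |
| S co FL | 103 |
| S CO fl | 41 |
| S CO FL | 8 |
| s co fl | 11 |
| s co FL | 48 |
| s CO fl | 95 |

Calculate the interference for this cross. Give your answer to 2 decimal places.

The two most frequent reciprocal classes, S co fl and s CO FL, are the parental types, so the F1 was S co fl / s CO FL.
The two rarest classes, s co fl and S CO FL, are the double crossovers. Comparing them with the parentals, only the s allele has switched, so s is the middle locus and the order is fl – s – co.
fl–s: (198 + 19)/800 = 0.2712; s–co: (89 + 19)/800 = 0.1350.
Expected DCO frequency = 0.2712 × 0.1350 ≈ 0.03661; observed = 19/800 ≈ 0.02375.
Coefficient of coincidence = 0.02375/0.03661 ≈ 0.65; interference = 1 − 0.65 = 0.35.

0.35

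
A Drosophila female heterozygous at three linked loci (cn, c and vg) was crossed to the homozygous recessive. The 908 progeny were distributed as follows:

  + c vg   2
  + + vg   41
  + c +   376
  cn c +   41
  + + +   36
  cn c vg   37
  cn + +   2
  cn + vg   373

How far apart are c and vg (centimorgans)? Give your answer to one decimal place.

The two most frequent reciprocal classes, cn + vg and + c +, are the parental types, so the F1 was cn + vg / + c +.
The two rarest classes, cn + + and + c vg, are the double crossovers. Comparing them with the parentals, only the vg allele has switched, so vg is the middle locus and the order is c – vg – cn.
Crossovers in the c–vg interval produce the single-crossover classes cn c vg and + + + (37 + 36 = 73) plus the double crossovers (4).
RF(c–vg) = (73 + 4) / 908 = 77/908 = 0.0848 → 8.5 centimorgans.

8.5 centimorgans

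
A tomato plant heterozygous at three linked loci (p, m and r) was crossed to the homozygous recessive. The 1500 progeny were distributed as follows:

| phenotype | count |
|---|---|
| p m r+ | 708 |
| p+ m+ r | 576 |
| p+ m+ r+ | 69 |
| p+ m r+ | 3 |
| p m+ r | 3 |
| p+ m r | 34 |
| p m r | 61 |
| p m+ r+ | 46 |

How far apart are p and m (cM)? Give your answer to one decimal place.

The two most frequent reciprocal classes, p m r+ and p+ m+ r, are the parental types, so the F1 was p m r+ / p+ m+ r.
The two rarest classes, p+ m r+ and p m+ r, are the double crossovers. Comparing them with the parentals, only the p allele has switched, so p is the middle locus and the order is r – p – m.
Crossovers in the p–m interval produce the single-crossover classes p m+ r+ and p+ m r (46 + 34 = 80) plus the double crossovers (6).
RF(p–m) = (80 + 6) / 1500 = 86/1500 = 0.0573 → 5.7 cM.

5.7 cM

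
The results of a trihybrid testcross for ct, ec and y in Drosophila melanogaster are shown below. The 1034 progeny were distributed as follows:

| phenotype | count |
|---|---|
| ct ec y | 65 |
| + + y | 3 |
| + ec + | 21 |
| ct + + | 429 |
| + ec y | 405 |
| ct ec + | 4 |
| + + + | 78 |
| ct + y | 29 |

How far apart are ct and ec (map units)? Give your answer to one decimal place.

The two most frequent reciprocal classes, ct + + and + ec y, are the parental types, so the F1 was ct + + / + ec y.
The two rarest classes, ct ec + and + + y, are the double crossovers. Comparing them with the parentals, only the ec allele has switched, so ec is the middle locus and the order is y – ec – ct.
Crossovers in the ec–ct interval produce the single-crossover classes + + + and ct ec y (78 + 65 = 143) plus the double crossovers (7).
RF(ec–ct) = (143 + 7) / 1034 = 150/1034 = 0.1451 → 14.5 map units.

14.5 map units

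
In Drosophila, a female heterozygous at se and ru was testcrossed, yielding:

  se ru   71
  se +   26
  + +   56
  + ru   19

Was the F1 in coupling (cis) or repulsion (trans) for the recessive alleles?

The two most frequent classes are + + (56) and se ru (71); these are the parental (non-recombinant) types.
So the F1 carried + + on one chromosome and se ru on the other — the recessive alleles are on the same chromosome (cis / coupling).

cis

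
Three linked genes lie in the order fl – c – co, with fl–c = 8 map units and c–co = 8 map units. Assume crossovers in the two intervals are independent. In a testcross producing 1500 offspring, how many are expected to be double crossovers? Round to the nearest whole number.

10

Map distances give recombination frequencies of 0.080 and 0.080 for the two intervals.
With no interference, expected double-crossover frequency = 0.080 × 0.080 = 0.00640.
Expected number = 0.00640 × 1500 = 9.60 ≈ 10.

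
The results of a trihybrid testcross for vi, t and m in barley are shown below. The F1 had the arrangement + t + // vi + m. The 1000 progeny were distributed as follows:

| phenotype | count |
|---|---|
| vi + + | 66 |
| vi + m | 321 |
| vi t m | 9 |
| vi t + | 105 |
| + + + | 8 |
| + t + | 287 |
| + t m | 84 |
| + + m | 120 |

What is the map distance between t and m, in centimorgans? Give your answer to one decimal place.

The two rarest classes, + + + and vi t m, are the double crossovers. Comparing them with the parentals, only the t allele has switched, so t is the middle locus and the order is vi – t – m.
Crossovers in the t–m interval produce the single-crossover classes + t m and vi + + (84 + 66 = 150) plus the double crossovers (17).
RF(t–m) = (150 + 17) / 1000 = 167/1000 = 0.1670 → 16.7 centimorgans.

16.7 centimorgans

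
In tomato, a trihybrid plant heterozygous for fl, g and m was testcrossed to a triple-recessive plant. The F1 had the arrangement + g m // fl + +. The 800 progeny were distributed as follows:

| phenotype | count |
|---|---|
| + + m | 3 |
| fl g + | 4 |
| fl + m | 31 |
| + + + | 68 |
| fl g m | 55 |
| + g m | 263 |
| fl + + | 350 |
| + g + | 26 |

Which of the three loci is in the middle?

The two rarest classes, + + m and fl g +, are the double crossovers. Comparing them with the parentals, only the g allele has switched, so g is the middle locus and the order is fl – g – m.

g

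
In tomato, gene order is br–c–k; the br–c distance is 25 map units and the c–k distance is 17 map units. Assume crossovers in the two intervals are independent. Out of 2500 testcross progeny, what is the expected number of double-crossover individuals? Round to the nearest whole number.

106

Map distances give recombination frequencies of 0.250 and 0.170 for the two intervals.
With no interference, expected double-crossover frequency = 0.250 × 0.170 = 0.04250.
Expected number = 0.04250 × 2500 = 106.25 ≈ 106.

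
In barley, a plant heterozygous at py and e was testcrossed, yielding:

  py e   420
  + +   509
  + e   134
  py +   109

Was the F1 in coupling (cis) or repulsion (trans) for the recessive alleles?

The two most frequent classes are + + (509) and py e (420); these are the parental (non-recombinant) types.
So the F1 carried + + on one chromosome and py e on the other — the recessive alleles are on the same chromosome (cis / coupling).

cis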